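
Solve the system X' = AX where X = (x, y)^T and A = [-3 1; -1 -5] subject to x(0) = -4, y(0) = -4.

x(t) = -8te^(-4t) - 4e^(-4t), y(t) = 8te^(-4t) - 4e^(-4t)

Coefficient matrix A = [[-3, 1], [-1, -5]].
Characteristic polynomial det(A - λI) = λ^2 + 8λ + 16 = 0.
Single eigenvalue λ = -4 with algebraic multiplicity 2.
Eigenvector v = (-1,1); generalized eigenvector w with (A-λI)w=v is (0,-1).
General solution: e^(-4t)[C_1·v + C_2·(t·v + w)].
Applying x(0)=-4, y(0)=-4 gives C_1=4, C_2=8.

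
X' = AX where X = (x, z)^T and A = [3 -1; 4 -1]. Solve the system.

x(t) = c_1e^(t) + c_2te^(t) + c_2e^(t), z(t) = 2c_1e^(t) + 2c_2te^(t) + c_2e^(t)

Coefficient matrix A = [[3, -1], [4, -1]].
Characteristic polynomial det(A - λI) = λ^2 - 2λ + 1 = 0.
Single eigenvalue λ = 1 with algebraic multiplicity 2.
Eigenvector v = (1,2); generalized eigenvector w with (A-λI)w=v is (1,1).
General solution: e^(t)[c_1·v + c_2·(t·v + w)].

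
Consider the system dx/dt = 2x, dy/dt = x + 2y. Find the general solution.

Coefficient matrix A = [[2, 0], [1, 2]].
Characteristic polynomial det(A - λI) = λ^2 - 4λ + 4 = 0.
Single eigenvalue λ = 2 with algebraic multiplicity 2.
Eigenvector v = (0,1); generalized eigenvector w with (A-λI)w=v is (1,-1).
General solution: e^(2t)[K_1·v + K_2·(t·v + w)].

x(t) = K_2e^(2t), y(t) = K_1e^(2t) + K_2te^(2t) - K_2e^(2t)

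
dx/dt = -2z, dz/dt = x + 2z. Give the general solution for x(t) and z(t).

x(t) = -c_1e^(t)sin(t) + c_1e^(t)cos(t) + c_2e^(t)sin(t) + c_2e^(t)cos(t), z(t) = c_1e^(t)sin(t) - c_2e^(t)cos(t)

Coefficient matrix A = [[0, -2], [1, 2]].
Characteristic polynomial det(A - λI) = λ^2 - 2λ + 2 = 0.
Eigenvalues λ = 1 ± i (complex conjugate pair).
For λ=1+i: an eigenvector is (1,0) - i(-1,1) = (1 + i, 0 - i).
A real fundamental pair from Re and Im of e^((1+i)t)v: X_1 = e^(t)(cos(t)·(1,0) + sin(t)·(-1,1)), X_2 = e^(t)(sin(t)·(1,0) - cos(t)·(-1,1)).
General solution: c_1X_1 + c_2X_2.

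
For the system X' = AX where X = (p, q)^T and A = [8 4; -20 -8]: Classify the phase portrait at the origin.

A = [[8,4],[-20,-8]]; det(A-λI) = λ^2 + 16.
λ = 0 ± 4i: zero real part.

center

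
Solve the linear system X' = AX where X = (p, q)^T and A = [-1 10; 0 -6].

p(t) = -c_1e^(-t) - 2c_2e^(-6t), q(t) = c_2e^(-6t)

Coefficient matrix A = [[-1, 10], [0, -6]].
Characteristic polynomial det(A - λI) = λ^2 + 7λ + 6 = 0.
Eigenvalues λ = -1, -6.
For λ=-1: (A-λI) row 1 is [0, 10], so an eigenvector is (-1, 0).
For λ=-6: (A-λI) row 1 is [5, 10], so an eigenvector is (-2, 1).
General solution: c_1e^(-t)(-1,0) + c_2e^(-6t)(-2,1).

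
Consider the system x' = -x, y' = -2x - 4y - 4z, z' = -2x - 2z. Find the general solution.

Coefficient matrix A = [[-1, 0, 0], [-2, -4, -4], [-2, 0, -2]].
det(A - λI) = 0 gives eigenvalues λ = -1, -4, -2.
For λ=-1: eigenvector (1,2,-2).
For λ=-4: eigenvector (0,1,0).
For λ=-2: eigenvector (0,-2,1).
General solution: c_1e^(-t)(1,2,-2) + c_2e^(-4t)(0,1,0) + c_3e^(-2t)(0,-2,1).

x(t) = c_1e^(-t), y(t) = 2c_1e^(-t) + c_2e^(-4t) - 2c_3e^(-2t), z(t) = -2c_1e^(-t) + c_3e^(-2t)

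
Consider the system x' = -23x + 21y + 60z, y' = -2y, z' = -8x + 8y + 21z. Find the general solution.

x(t) = 3K_1e^(-3t) + K_2e^(-2t) + 5K_3e^(t), y(t) = K_2e^(-2t), z(t) = K_1e^(-3t) + 2K_3e^(t)

Coefficient matrix A = [[-23, 21, 60], [0, -2, 0], [-8, 8, 21]].
det(A - λI) = 0 gives eigenvalues λ = -3, -2, 1.
For λ=-3: eigenvector (3,0,1).
For λ=-2: eigenvector (1,1,0).
For λ=1: eigenvector (5,0,2).
General solution: K_1e^(-3t)(3,0,1) + K_2e^(-2t)(1,1,0) + K_3e^(t)(5,0,2).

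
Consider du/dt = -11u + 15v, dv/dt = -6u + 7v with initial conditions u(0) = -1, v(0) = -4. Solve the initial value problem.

u(t) = -17e^(-2t)sin(3t) - e^(-2t)cos(3t), v(t) = -10e^(-2t)sin(3t) - 4e^(-2t)cos(3t)

Coefficient matrix A = [[-11, 15], [-6, 7]].
Characteristic polynomial det(A - λI) = λ^2 + 4λ + 13 = 0.
Eigenvalues λ = -2 ± 3i (complex conjugate pair).
For λ=-2+3i: an eigenvector is (1,1) - i(2,1) = (1 - 2i, 1 - i).
A real fundamental pair from Re and Im of e^((-2+3i)t)v: X_1 = e^(-2t)(cos(3t)·(1,1) + sin(3t)·(2,1)), X_2 = e^(-2t)(sin(3t)·(1,1) - cos(3t)·(2,1)).
General solution: c_1X_1 + c_2X_2.
Applying u(0)=-1, v(0)=-4 gives c_1=-7, c_2=-3.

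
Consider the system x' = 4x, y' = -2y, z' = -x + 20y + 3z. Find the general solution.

Coefficient matrix A = [[4, 0, 0], [0, -2, 0], [-1, 20, 3]].
det(A - λI) = 0 gives eigenvalues λ = 4, -2, 3.
For λ=4: eigenvector (1,0,-1).
For λ=-2: eigenvector (0,1,-4).
For λ=3: eigenvector (0,0,1).
General solution: K_1e^(4t)(1,0,-1) + K_2e^(-2t)(0,1,-4) + K_3e^(3t)(0,0,1).

x(t) = K_1e^(4t), y(t) = K_2e^(-2t), z(t) = -K_1e^(4t) - 4K_2e^(-2t) + K_3e^(3t)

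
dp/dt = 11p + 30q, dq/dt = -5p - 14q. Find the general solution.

p(t) = 3c_1e^(t) - 2c_2e^(-4t), q(t) = -c_1e^(t) + c_2e^(-4t)

Coefficient matrix A = [[11, 30], [-5, -14]].
Characteristic polynomial det(A - λI) = λ^2 + 3λ - 4 = 0.
Eigenvalues λ = 1, -4.
For λ=1: (A-λI) row 1 is [10, 30], so an eigenvector is (3, -1).
For λ=-4: (A-λI) row 1 is [15, 30], so an eigenvector is (-2, 1).
General solution: c_1e^(t)(3,-1) + c_2e^(-4t)(-2,1).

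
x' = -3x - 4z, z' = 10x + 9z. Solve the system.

x(t) = -c_1e^(3t)sin(2t) + c_1e^(3t)cos(2t) + c_2e^(3t)sin(2t) + c_2e^(3t)cos(2t), z(t) = 2c_1e^(3t)sin(2t) - c_1e^(3t)cos(2t) - c_2e^(3t)sin(2t) - 2c_2e^(3t)cos(2t)

Coefficient matrix A = [[-3, -4], [10, 9]].
Characteristic polynomial det(A - λI) = λ^2 - 6λ + 13 = 0.
Eigenvalues λ = 3 ± 2i (complex conjugate pair).
For λ=3+2i: an eigenvector is (1,-1) - i(-1,2) = (1 + i, -1 - 2i).
A real fundamental pair from Re and Im of e^((3+2i)t)v: X_1 = e^(3t)(cos(2t)·(1,-1) + sin(2t)·(-1,2)), X_2 = e^(3t)(sin(2t)·(1,-1) - cos(2t)·(-1,2)).
General solution: c_1X_1 + c_2X_2.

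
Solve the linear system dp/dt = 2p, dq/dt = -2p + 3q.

Coefficient matrix A = [[2, 0], [-2, 3]].
Characteristic polynomial det(A - λI) = λ^2 - 5λ + 6 = 0.
Eigenvalues λ = 2, 3.
For λ=2: (A-λI) row 2 is [-2, 1], so an eigenvector is (-1, -2).
For λ=3: (A-λI) row 1 is [-1, 0], so an eigenvector is (0, -1).
General solution: K_1e^(2t)(-1,-2) + K_2e^(3t)(0,-1).

p(t) = -K_1e^(2t), q(t) = -2K_1e^(2t) - K_2e^(3t)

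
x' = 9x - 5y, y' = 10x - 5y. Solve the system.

Coefficient matrix A = [[9, -5], [10, -5]].
Characteristic polynomial det(A - λI) = λ^2 - 4λ + 5 = 0.
Eigenvalues λ = 2 ± i (complex conjugate pair).
For λ=2+i: an eigenvector is (1,1) - i(2,3) = (1 - 2i, 1 - 3i).
A real fundamental pair from Re and Im of e^((2+i)t)v: X_1 = e^(2t)(cos(t)·(1,1) + sin(t)·(2,3)), X_2 = e^(2t)(sin(t)·(1,1) - cos(t)·(2,3)).
General solution: c_1X_1 + c_2X_2.

x(t) = 2c_1e^(2t)sin(t) + c_1e^(2t)cos(t) + c_2e^(2t)sin(t) - 2c_2e^(2t)cos(t), y(t) = 3c_1e^(2t)sin(t) + c_1e^(2t)cos(t) + c_2e^(2t)sin(t) - 3c_2e^(2t)cos(t)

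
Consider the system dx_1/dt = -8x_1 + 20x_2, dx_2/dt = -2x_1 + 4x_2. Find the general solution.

x_1(t) = K_1e^(-2t)sin(2t) + 3K_1e^(-2t)cos(2t) + 3K_2e^(-2t)sin(2t) - K_2e^(-2t)cos(2t), x_2(t) = K_1e^(-2t)cos(2t) + K_2e^(-2t)sin(2t)

Coefficient matrix A = [[-8, 20], [-2, 4]].
Characteristic polynomial det(A - λI) = λ^2 + 4λ + 8 = 0.
Eigenvalues λ = -2 ± 2i (complex conjugate pair).
For λ=-2+2i: an eigenvector is (3,1) - i(1,0) = (3 - i, 1).
A real fundamental pair from Re and Im of e^((-2+2i)t)v: X_1 = e^(-2t)(cos(2t)·(3,1) + sin(2t)·(1,0)), X_2 = e^(-2t)(sin(2t)·(3,1) - cos(2t)·(1,0)).
General solution: K_1X_1 + K_2X_2.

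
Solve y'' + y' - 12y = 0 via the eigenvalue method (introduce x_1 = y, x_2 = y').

Let x_1 = y, x_2 = y'. Then x_1' = x_2 and x_2' = 12x_1 - x_2.
A = [[0,1],[12,-1]]; det(A-λI) = λ^2 + λ - 12.
Eigenvalues λ = 3, -4 with eigenvectors (1,3), (1,-4).

y(t) = c_1e^(3t) + c_2e^(-4t)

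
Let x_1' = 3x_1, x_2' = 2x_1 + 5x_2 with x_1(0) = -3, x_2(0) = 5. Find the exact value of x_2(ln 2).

A = [[3,0],[2,5]]; eigenvalues λ = 3, 5.
Eigenvectors: (-1,1) for λ=3, (0,-1) for λ=5.
From the initial condition, c_1 = 3, c_2 = -2.
x_2(ln 2) = (3)(2^3)(1) + (-2)(2^5)(-1) = 88.

88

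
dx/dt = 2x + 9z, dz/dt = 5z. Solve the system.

Coefficient matrix A = [[2, 9], [0, 5]].
Characteristic polynomial det(A - λI) = λ^2 - 7λ + 10 = 0.
Eigenvalues λ = 5, 2.
For λ=5: (A-λI) row 1 is [-3, 9], so an eigenvector is (-3, -1).
For λ=2: (A-λI) row 1 is [0, 9], so an eigenvector is (1, 0).
General solution: c_1e^(5t)(-3,-1) + c_2e^(2t)(1,0).

x(t) = -3c_1e^(5t) + c_2e^(2t), z(t) = -c_1e^(5t)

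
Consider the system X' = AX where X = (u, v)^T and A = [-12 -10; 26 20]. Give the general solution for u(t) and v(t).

u(t) = 2K_1e^(4t)sin(2t) + K_1e^(4t)cos(2t) + K_2e^(4t)sin(2t) - 2K_2e^(4t)cos(2t), v(t) = -3K_1e^(4t)sin(2t) - 2K_1e^(4t)cos(2t) - 2K_2e^(4t)sin(2t) + 3K_2e^(4t)cos(2t)

Coefficient matrix A = [[-12, -10], [26, 20]].
Characteristic polynomial det(A - λI) = λ^2 - 8λ + 20 = 0.
Eigenvalues λ = 4 ± 2i (complex conjugate pair).
For λ=4+2i: an eigenvector is (1,-2) - i(2,-3) = (1 - 2i, -2 + 3i).
A real fundamental pair from Re and Im of e^((4+2i)t)v: X_1 = e^(4t)(cos(2t)·(1,-2) + sin(2t)·(2,-3)), X_2 = e^(4t)(sin(2t)·(1,-2) - cos(2t)·(2,-3)).
General solution: K_1X_1 + K_2X_2.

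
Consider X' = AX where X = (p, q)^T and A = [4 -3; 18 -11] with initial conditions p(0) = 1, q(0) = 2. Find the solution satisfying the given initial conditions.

p(t) = e^(-2t), q(t) = 2e^(-2t)

Coefficient matrix A = [[4, -3], [18, -11]].
Characteristic polynomial det(A - λI) = λ^2 + 7λ + 10 = 0.
Eigenvalues λ = -2, -5.
For λ=-2: (A-λI) row 1 is [6, -3], so an eigenvector is (-1, -2).
For λ=-5: (A-λI) row 1 is [9, -3], so an eigenvector is (-1, -3).
General solution: c_1e^(-2t)(-1,-2) + c_2e^(-5t)(-1,-3).
Applying p(0)=1, q(0)=2 gives c_1=-1, c_2=0.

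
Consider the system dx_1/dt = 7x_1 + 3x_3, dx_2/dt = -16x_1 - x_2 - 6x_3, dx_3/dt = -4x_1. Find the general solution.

Coefficient matrix A = [[7, 0, 3], [-16, -1, -6], [-4, 0, 0]].
det(A - λI) = 0 gives eigenvalues λ = 3, 4, -1.
For λ=3: eigenvector (-3,6,4).
For λ=4: eigenvector (-1,2,1).
For λ=-1: eigenvector (0,1,0).
General solution: C_1e^(3t)(-3,6,4) + C_2e^(4t)(-1,2,1) + C_3e^(-t)(0,1,0).

x_1(t) = -3C_1e^(3t) - C_2e^(4t), x_2(t) = 6C_1e^(3t) + 2C_2e^(4t) + C_3e^(-t), x_3(t) = 4C_1e^(3t) + C_2e^(4t)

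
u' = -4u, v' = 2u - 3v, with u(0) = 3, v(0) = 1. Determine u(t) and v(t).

u(t) = 3e^(-4t), v(t) = 7e^(-3t) - 6e^(-4t)

Coefficient matrix A = [[-4, 0], [2, -3]].
Characteristic polynomial det(A - λI) = λ^2 + 7λ + 12 = 0.
Eigenvalues λ = -3, -4.
For λ=-3: (A-λI) row 1 is [-1, 0], so an eigenvector is (0, -1).
For λ=-4: (A-λI) row 2 is [2, 1], so an eigenvector is (-1, 2).
General solution: c_1e^(-3t)(0,-1) + c_2e^(-4t)(-1,2).
Applying u(0)=3, v(0)=1 gives c_1=-7, c_2=-3.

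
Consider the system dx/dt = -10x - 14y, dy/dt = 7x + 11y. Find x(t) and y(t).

x(t) = -K_1e^(4t) - 2K_2e^(-3t), y(t) = K_1e^(4t) + K_2e^(-3t)

Coefficient matrix A = [[-10, -14], [7, 11]].
Characteristic polynomial det(A - λI) = λ^2 - λ - 12 = 0.
Eigenvalues λ = 4, -3.
For λ=4: (A-λI) row 1 is [-14, -14], so an eigenvector is (-1, 1).
For λ=-3: (A-λI) row 1 is [-7, -14], so an eigenvector is (-2, 1).
General solution: K_1e^(4t)(-1,1) + K_2e^(-3t)(-2,1).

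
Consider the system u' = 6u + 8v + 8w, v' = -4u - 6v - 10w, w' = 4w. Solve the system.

u(t) = 2c_1e^(2t) + c_3e^(-2t), v(t) = -c_1e^(2t) + c_2e^(4t) - c_3e^(-2t), w(t) = -c_2e^(4t)

Coefficient matrix A = [[6, 8, 8], [-4, -6, -10], [0, 0, 4]].
det(A - λI) = 0 gives eigenvalues λ = 2, 4, -2.
For λ=2: eigenvector (2,-1,0).
For λ=4: eigenvector (0,1,-1).
For λ=-2: eigenvector (1,-1,0).
General solution: c_1e^(2t)(2,-1,0) + c_2e^(4t)(0,1,-1) + c_3e^(-2t)(1,-1,0).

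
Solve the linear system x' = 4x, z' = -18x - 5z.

x(t) = K_2e^(4t), z(t) = K_1e^(-5t) - 2K_2e^(4t)

Coefficient matrix A = [[4, 0], [-18, -5]].
Characteristic polynomial det(A - λI) = λ^2 + λ - 20 = 0.
Eigenvalues λ = -5, 4.
For λ=-5: (A-λI) row 1 is [9, 0], so an eigenvector is (0, 1).
For λ=4: (A-λI) row 2 is [-18, -9], so an eigenvector is (1, -2).
General solution: K_1e^(-5t)(0,1) + K_2e^(4t)(1,-2).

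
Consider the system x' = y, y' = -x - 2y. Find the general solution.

x(t) = K_1e^(-t) + K_2te^(-t) - 2K_2e^(-t), y(t) = -K_1e^(-t) - K_2te^(-t) + 3K_2e^(-t)

Coefficient matrix A = [[0, 1], [-1, -2]].
Characteristic polynomial det(A - λI) = λ^2 + 2λ + 1 = 0.
Single eigenvalue λ = -1 with algebraic multiplicity 2.
Eigenvector v = (1,-1); generalized eigenvector w with (A-λI)w=v is (-2,3).
General solution: e^(-t)[K_1·v + K_2·(t·v + w)].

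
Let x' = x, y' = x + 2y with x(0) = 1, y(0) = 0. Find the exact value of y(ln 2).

A = [[1,0],[1,2]]; eigenvalues λ = 2, 1.
Eigenvectors: (0,1) for λ=2, (-1,1) for λ=1.
From the initial condition, c_1 = 1, c_2 = -1.
y(ln 2) = (1)(2^2)(1) + (-1)(2^1)(1) = 2.

2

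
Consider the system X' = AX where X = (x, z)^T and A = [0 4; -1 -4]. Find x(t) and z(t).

Coefficient matrix A = [[0, 4], [-1, -4]].
Characteristic polynomial det(A - λI) = λ^2 + 4λ + 4 = 0.
Single eigenvalue λ = -2 with algebraic multiplicity 2.
Eigenvector v = (-2,1); generalized eigenvector w with (A-λI)w=v is (-1,0).
General solution: e^(-2t)[K_1·v + K_2·(t·v + w)].

x(t) = -2K_1e^(-2t) - 2K_2te^(-2t) - K_2e^(-2t), z(t) = K_1e^(-2t) + K_2te^(-2t)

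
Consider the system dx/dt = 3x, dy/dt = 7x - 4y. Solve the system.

x(t) = c_1e^(3t), y(t) = c_1e^(3t) - c_2e^(-4t)

Coefficient matrix A = [[3, 0], [7, -4]].
Characteristic polynomial det(A - λI) = λ^2 + λ - 12 = 0.
Eigenvalues λ = 3, -4.
For λ=3: (A-λI) row 2 is [7, -7], so an eigenvector is (1, 1).
For λ=-4: (A-λI) row 1 is [7, 0], so an eigenvector is (0, -1).
General solution: c_1e^(3t)(1,1) + c_2e^(-4t)(0,-1).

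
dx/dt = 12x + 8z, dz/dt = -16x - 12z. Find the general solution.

x(t) = K_1e^(4t) + K_2e^(-4t), z(t) = -K_1e^(4t) - 2K_2e^(-4t)

Coefficient matrix A = [[12, 8], [-16, -12]].
Characteristic polynomial det(A - λI) = λ^2 - 16 = 0.
Eigenvalues λ = 4, -4.
For λ=4: (A-λI) row 1 is [8, 8], so an eigenvector is (1, -1).
For λ=-4: (A-λI) row 1 is [16, 8], so an eigenvector is (1, -2).
General solution: K_1e^(4t)(1,-1) + K_2e^(-4t)(1,-2).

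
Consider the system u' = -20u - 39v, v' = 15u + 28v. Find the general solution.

u(t) = -2C_1e^(4t)sin(3t) - 3C_1e^(4t)cos(3t) - 3C_2e^(4t)sin(3t) + 2C_2e^(4t)cos(3t), v(t) = C_1e^(4t)sin(3t) + 2C_1e^(4t)cos(3t) + 2C_2e^(4t)sin(3t) - C_2e^(4t)cos(3t)

Coefficient matrix A = [[-20, -39], [15, 28]].
Characteristic polynomial det(A - λI) = λ^2 - 8λ + 25 = 0.
Eigenvalues λ = 4 ± 3i (complex conjugate pair).
For λ=4+3i: an eigenvector is (-3,2) - i(-2,1) = (-3 + 2i, 2 - i).
A real fundamental pair from Re and Im of e^((4+3i)t)v: X_1 = e^(4t)(cos(3t)·(-3,2) + sin(3t)·(-2,1)), X_2 = e^(4t)(sin(3t)·(-3,2) - cos(3t)·(-2,1)).
General solution: C_1X_1 + C_2X_2.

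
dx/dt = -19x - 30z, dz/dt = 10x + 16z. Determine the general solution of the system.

Coefficient matrix A = [[-19, -30], [10, 16]].
Characteristic polynomial det(A - λI) = λ^2 + 3λ - 4 = 0.
Eigenvalues λ = 1, -4.
For λ=1: (A-λI) row 1 is [-20, -30], so an eigenvector is (3, -2).
For λ=-4: (A-λI) row 1 is [-15, -30], so an eigenvector is (-2, 1).
General solution: c_1e^(t)(3,-2) + c_2e^(-4t)(-2,1).

x(t) = 3c_1e^(t) - 2c_2e^(-4t), z(t) = -2c_1e^(t) + c_2e^(-4t)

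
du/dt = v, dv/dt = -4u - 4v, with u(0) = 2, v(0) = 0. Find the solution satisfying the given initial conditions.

u(t) = 4te^(-2t) + 2e^(-2t), v(t) = -8te^(-2t)

Coefficient matrix A = [[0, 1], [-4, -4]].
Characteristic polynomial det(A - λI) = λ^2 + 4λ + 4 = 0.
Single eigenvalue λ = -2 with algebraic multiplicity 2.
Eigenvector v = (1,-2); generalized eigenvector w with (A-λI)w=v is (2,-3).
General solution: e^(-2t)[c_1·v + c_2·(t·v + w)].
Applying u(0)=2, v(0)=0 gives c_1=-6, c_2=4.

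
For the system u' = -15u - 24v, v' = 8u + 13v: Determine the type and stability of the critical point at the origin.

saddle

A = [[-15,-24],[8,13]]; det(A-λI) = λ^2 + 2λ - 3.
λ = -3, 1: opposite signs.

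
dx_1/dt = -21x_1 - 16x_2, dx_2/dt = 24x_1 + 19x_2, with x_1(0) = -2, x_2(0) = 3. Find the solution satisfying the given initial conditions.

Coefficient matrix A = [[-21, -16], [24, 19]].
Characteristic polynomial det(A - λI) = λ^2 + 2λ - 15 = 0.
Eigenvalues λ = -5, 3.
For λ=-5: (A-λI) row 1 is [-16, -16], so an eigenvector is (1, -1).
For λ=3: (A-λI) row 1 is [-24, -16], so an eigenvector is (2, -3).
General solution: K_1e^(-5t)(1,-1) + K_2e^(3t)(2,-3).
Applying x_1(0)=-2, x_2(0)=3 gives K_1=0, K_2=-1.

x_1(t) = -2e^(3t), x_2(t) = 3e^(3t)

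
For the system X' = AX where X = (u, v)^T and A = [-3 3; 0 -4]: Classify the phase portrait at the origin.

stable node

A = [[-3,3],[0,-4]]; det(A-λI) = λ^2 + 7λ + 12.
λ = -4, -3: both negative.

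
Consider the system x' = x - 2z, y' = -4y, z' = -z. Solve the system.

x(t) = C_1e^(t) + C_3e^(-t), y(t) = C_2e^(-4t), z(t) = C_3e^(-t)

Coefficient matrix A = [[1, 0, -2], [0, -4, 0], [0, 0, -1]].
det(A - λI) = 0 gives eigenvalues λ = 1, -4, -1.
For λ=1: eigenvector (1,0,0).
For λ=-4: eigenvector (0,1,0).
For λ=-1: eigenvector (1,0,1).
General solution: C_1e^(t)(1,0,0) + C_2e^(-4t)(0,1,0) + C_3e^(-t)(1,0,1).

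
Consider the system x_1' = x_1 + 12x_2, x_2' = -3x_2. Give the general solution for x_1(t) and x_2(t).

Coefficient matrix A = [[1, 12], [0, -3]].
Characteristic polynomial det(A - λI) = λ^2 + 2λ - 3 = 0.
Eigenvalues λ = -3, 1.
For λ=-3: (A-λI) row 1 is [4, 12], so an eigenvector is (-3, 1).
For λ=1: (A-λI) row 1 is [0, 12], so an eigenvector is (-1, 0).
General solution: C_1e^(-3t)(-3,1) + C_2e^(t)(-1,0).

x_1(t) = -3C_1e^(-3t) - C_2e^(t), x_2(t) = C_1e^(-3t)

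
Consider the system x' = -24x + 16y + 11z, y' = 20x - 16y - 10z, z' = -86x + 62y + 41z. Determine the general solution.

Coefficient matrix A = [[-24, 16, 11], [20, -16, -10], [-86, 62, 41]].
det(A - λI) = 0 gives eigenvalues λ = -2, -1, 4.
For λ=-2: eigenvector (1,0,2).
For λ=-1: eigenvector (-1,2,-5).
For λ=4: eigenvector (1,-1,4).
General solution: K_1e^(-2t)(1,0,2) + K_2e^(-t)(-1,2,-5) + K_3e^(4t)(1,-1,4).

x(t) = K_1e^(-2t) - K_2e^(-t) + K_3e^(4t), y(t) = 2K_2e^(-t) - K_3e^(4t), z(t) = 2K_1e^(-2t) - 5K_2e^(-t) + 4K_3e^(4t)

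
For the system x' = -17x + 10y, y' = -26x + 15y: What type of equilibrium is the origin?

stable spiral

A = [[-17,10],[-26,15]]; det(A-λI) = λ^2 + 2λ + 5.
λ = -1 ± 2i: negative real part.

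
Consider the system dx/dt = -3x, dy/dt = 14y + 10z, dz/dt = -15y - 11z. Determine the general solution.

Coefficient matrix A = [[-3, 0, 0], [0, 14, 10], [0, -15, -11]].
det(A - λI) = 0 gives eigenvalues λ = -3, 4, -1.
For λ=-3: eigenvector (1,0,0).
For λ=4: eigenvector (0,-1,1).
For λ=-1: eigenvector (0,2,-3).
General solution: C_1e^(-3t)(1,0,0) + C_2e^(4t)(0,-1,1) + C_3e^(-t)(0,2,-3).

x(t) = C_1e^(-3t), y(t) = -C_2e^(4t) + 2C_3e^(-t), z(t) = C_2e^(4t) - 3C_3e^(-t)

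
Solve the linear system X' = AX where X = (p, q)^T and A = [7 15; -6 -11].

Coefficient matrix A = [[7, 15], [-6, -11]].
Characteristic polynomial det(A - λI) = λ^2 + 4λ + 13 = 0.
Eigenvalues λ = -2 ± 3i (complex conjugate pair).
For λ=-2+3i: an eigenvector is (-1,1) - i(2,-1) = (-1 - 2i, 1 + i).
A real fundamental pair from Re and Im of e^((-2+3i)t)v: X_1 = e^(-2t)(cos(3t)·(-1,1) + sin(3t)·(2,-1)), X_2 = e^(-2t)(sin(3t)·(-1,1) - cos(3t)·(2,-1)).
General solution: K_1X_1 + K_2X_2.

p(t) = 2K_1e^(-2t)sin(3t) - K_1e^(-2t)cos(3t) - K_2e^(-2t)sin(3t) - 2K_2e^(-2t)cos(3t), q(t) = -K_1e^(-2t)sin(3t) + K_1e^(-2t)cos(3t) + K_2e^(-2t)sin(3t) + K_2e^(-2t)cos(3t)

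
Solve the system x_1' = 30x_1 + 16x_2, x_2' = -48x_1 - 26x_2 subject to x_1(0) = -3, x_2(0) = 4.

Coefficient matrix A = [[30, 16], [-48, -26]].
Characteristic polynomial det(A - λI) = λ^2 - 4λ - 12 = 0.
Eigenvalues λ = 6, -2.
For λ=6: (A-λI) row 1 is [24, 16], so an eigenvector is (2, -3).
For λ=-2: (A-λI) row 1 is [32, 16], so an eigenvector is (-1, 2).
General solution: C_1e^(6t)(2,-3) + C_2e^(-2t)(-1,2).
Applying x_1(0)=-3, x_2(0)=4 gives C_1=-2, C_2=-1.

x_1(t) = -4e^(6t) + e^(-2t), x_2(t) = 6e^(6t) - 2e^(-2t)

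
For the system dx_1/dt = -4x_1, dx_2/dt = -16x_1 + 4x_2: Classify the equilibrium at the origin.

A = [[-4,0],[-16,4]]; det(A-λI) = λ^2 - 16.
λ = -4, 4: opposite signs.

saddle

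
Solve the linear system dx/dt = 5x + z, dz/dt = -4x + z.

Coefficient matrix A = [[5, 1], [-4, 1]].
Characteristic polynomial det(A - λI) = λ^2 - 6λ + 9 = 0.
Single eigenvalue λ = 3 with algebraic multiplicity 2.
Eigenvector v = (-1,2); generalized eigenvector w with (A-λI)w=v is (0,-1).
General solution: e^(3t)[c_1·v + c_2·(t·v + w)].

x(t) = -c_1e^(3t) - c_2te^(3t), z(t) = 2c_1e^(3t) + 2c_2te^(3t) - c_2e^(3t)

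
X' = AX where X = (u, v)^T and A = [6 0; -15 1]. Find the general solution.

Coefficient matrix A = [[6, 0], [-15, 1]].
Characteristic polynomial det(A - λI) = λ^2 - 7λ + 6 = 0.
Eigenvalues λ = 1, 6.
For λ=1: (A-λI) row 1 is [5, 0], so an eigenvector is (0, 1).
For λ=6: (A-λI) row 2 is [-15, -5], so an eigenvector is (-1, 3).
General solution: c_1e^(t)(0,1) + c_2e^(6t)(-1,3).

u(t) = -c_2e^(6t), v(t) = c_1e^(t) + 3c_2e^(6t)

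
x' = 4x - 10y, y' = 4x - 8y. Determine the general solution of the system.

x(t) = 2C_1e^(-2t)sin(2t) - C_1e^(-2t)cos(2t) - C_2e^(-2t)sin(2t) - 2C_2e^(-2t)cos(2t), y(t) = C_1e^(-2t)sin(2t) - C_1e^(-2t)cos(2t) - C_2e^(-2t)sin(2t) - C_2e^(-2t)cos(2t)

Coefficient matrix A = [[4, -10], [4, -8]].
Characteristic polynomial det(A - λI) = λ^2 + 4λ + 8 = 0.
Eigenvalues λ = -2 ± 2i (complex conjugate pair).
For λ=-2+2i: an eigenvector is (-1,-1) - i(2,1) = (-1 - 2i, -1 - i).
A real fundamental pair from Re and Im of e^((-2+2i)t)v: X_1 = e^(-2t)(cos(2t)·(-1,-1) + sin(2t)·(2,1)), X_2 = e^(-2t)(sin(2t)·(-1,-1) - cos(2t)·(2,1)).
General solution: C_1X_1 + C_2X_2.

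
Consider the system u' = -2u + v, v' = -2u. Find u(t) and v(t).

Coefficient matrix A = [[-2, 1], [-2, 0]].
Characteristic polynomial det(A - λI) = λ^2 + 2λ + 2 = 0.
Eigenvalues λ = -1 ± i (complex conjugate pair).
For λ=-1+i: an eigenvector is (-1,-1) - i(0,1) = (-1, -1 - i).
A real fundamental pair from Re and Im of e^((-1+i)t)v: X_1 = e^(-t)(cos(t)·(-1,-1) + sin(t)·(0,1)), X_2 = e^(-t)(sin(t)·(-1,-1) - cos(t)·(0,1)).
General solution: K_1X_1 + K_2X_2.

u(t) = -K_1e^(-t)cos(t) - K_2e^(-t)sin(t), v(t) = K_1e^(-t)sin(t) - K_1e^(-t)cos(t) - K_2e^(-t)sin(t) - K_2e^(-t)cos(t)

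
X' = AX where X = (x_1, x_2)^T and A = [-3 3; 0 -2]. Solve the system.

x_1(t) = -3c_1e^(-2t) - c_2e^(-3t), x_2(t) = -c_1e^(-2t)

Coefficient matrix A = [[-3, 3], [0, -2]].
Characteristic polynomial det(A - λI) = λ^2 + 5λ + 6 = 0.
Eigenvalues λ = -2, -3.
For λ=-2: (A-λI) row 1 is [-1, 3], so an eigenvector is (-3, -1).
For λ=-3: (A-λI) row 1 is [0, 3], so an eigenvector is (-1, 0).
General solution: c_1e^(-2t)(-3,-1) + c_2e^(-3t)(-1,0).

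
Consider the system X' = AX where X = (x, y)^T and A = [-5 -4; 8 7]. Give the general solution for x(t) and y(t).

Coefficient matrix A = [[-5, -4], [8, 7]].
Characteristic polynomial det(A - λI) = λ^2 - 2λ - 3 = 0.
Eigenvalues λ = -1, 3.
For λ=-1: (A-λI) row 1 is [-4, -4], so an eigenvector is (-1, 1).
For λ=3: (A-λI) row 1 is [-8, -4], so an eigenvector is (-1, 2).
General solution: K_1e^(-t)(-1,1) + K_2e^(3t)(-1,2).

x(t) = -K_1e^(-t) - K_2e^(3t), y(t) = K_1e^(-t) + 2K_2e^(3t)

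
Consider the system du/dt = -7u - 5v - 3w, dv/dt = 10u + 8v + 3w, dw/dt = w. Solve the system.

u(t) = -C_1e^(3t) - C_2e^(-2t) - C_3e^(t), v(t) = 2C_1e^(3t) + C_2e^(-2t) + C_3e^(t), w(t) = C_3e^(t)

Coefficient matrix A = [[-7, -5, -3], [10, 8, 3], [0, 0, 1]].
det(A - λI) = 0 gives eigenvalues λ = 3, -2, 1.
For λ=3: eigenvector (-1,2,0).
For λ=-2: eigenvector (-1,1,0).
For λ=1: eigenvector (-1,1,1).
General solution: C_1e^(3t)(-1,2,0) + C_2e^(-2t)(-1,1,0) + C_3e^(t)(-1,1,1).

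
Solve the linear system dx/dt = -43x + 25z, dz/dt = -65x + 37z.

Coefficient matrix A = [[-43, 25], [-65, 37]].
Characteristic polynomial det(A - λI) = λ^2 + 6λ + 34 = 0.
Eigenvalues λ = -3 ± 5i (complex conjugate pair).
For λ=-3+5i: an eigenvector is (1,2) - i(2,3) = (1 - 2i, 2 - 3i).
A real fundamental pair from Re and Im of e^((-3+5i)t)v: X_1 = e^(-3t)(cos(5t)·(1,2) + sin(5t)·(2,3)), X_2 = e^(-3t)(sin(5t)·(1,2) - cos(5t)·(2,3)).
General solution: K_1X_1 + K_2X_2.

x(t) = 2K_1e^(-3t)sin(5t) + K_1e^(-3t)cos(5t) + K_2e^(-3t)sin(5t) - 2K_2e^(-3t)cos(5t), z(t) = 3K_1e^(-3t)sin(5t) + 2K_1e^(-3t)cos(5t) + 2K_2e^(-3t)sin(5t) - 3K_2e^(-3t)cos(5t)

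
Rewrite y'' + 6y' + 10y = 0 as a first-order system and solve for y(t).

Let x_1 = y, x_2 = y'. Then x_1' = x_2 and x_2' = -10x_1 - 6x_2.
A = [[0,1],[-10,-6]]; det(A-λI) = λ^2 + 6λ + 10.
Eigenvalues λ = -3 ± i.

y(t) = K_1e^(-3t)cos(t) + K_2e^(-3t)sin(t)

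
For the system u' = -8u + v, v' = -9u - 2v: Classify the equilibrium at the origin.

stable improper node

A = [[-8,1],[-9,-2]]; det(A-λI) = λ^2 + 10λ + 25.
repeated λ = -5 with a single eigenvector.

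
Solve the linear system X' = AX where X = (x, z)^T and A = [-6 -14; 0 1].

Coefficient matrix A = [[-6, -14], [0, 1]].
Characteristic polynomial det(A - λI) = λ^2 + 5λ - 6 = 0.
Eigenvalues λ = -6, 1.
For λ=-6: (A-λI) row 1 is [0, -14], so an eigenvector is (1, 0).
For λ=1: (A-λI) row 1 is [-7, -14], so an eigenvector is (2, -1).
General solution: K_1e^(-6t)(1,0) + K_2e^(t)(2,-1).

x(t) = K_1e^(-6t) + 2K_2e^(t), z(t) = -K_2e^(t)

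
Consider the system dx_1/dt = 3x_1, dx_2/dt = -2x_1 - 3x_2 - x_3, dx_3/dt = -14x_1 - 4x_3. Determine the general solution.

x_1(t) = K_1e^(3t), x_2(t) = K_2e^(-3t) - K_3e^(-4t), x_3(t) = -2K_1e^(3t) - K_3e^(-4t)

Coefficient matrix A = [[3, 0, 0], [-2, -3, -1], [-14, 0, -4]].
det(A - λI) = 0 gives eigenvalues λ = 3, -3, -4.
For λ=3: eigenvector (1,0,-2).
For λ=-3: eigenvector (0,1,0).
For λ=-4: eigenvector (0,-1,-1).
General solution: K_1e^(3t)(1,0,-2) + K_2e^(-3t)(0,1,0) + K_3e^(-4t)(0,-1,-1).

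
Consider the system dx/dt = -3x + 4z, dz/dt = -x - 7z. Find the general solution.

Coefficient matrix A = [[-3, 4], [-1, -7]].
Characteristic polynomial det(A - λI) = λ^2 + 10λ + 25 = 0.
Single eigenvalue λ = -5 with algebraic multiplicity 2.
Eigenvector v = (2,-1); generalized eigenvector w with (A-λI)w=v is (-1,1).
General solution: e^(-5t)[C_1·v + C_2·(t·v + w)].

x(t) = 2C_1e^(-5t) + 2C_2te^(-5t) - C_2e^(-5t), z(t) = -C_1e^(-5t) - C_2te^(-5t) + C_2e^(-5t)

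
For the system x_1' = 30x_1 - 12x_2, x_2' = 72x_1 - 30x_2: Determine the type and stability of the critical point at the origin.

saddle

A = [[30,-12],[72,-30]]; det(A-λI) = λ^2 - 36.
λ = -6, 6: opposite signs.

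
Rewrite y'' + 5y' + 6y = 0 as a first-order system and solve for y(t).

Let x_1 = y, x_2 = y'. Then x_1' = x_2 and x_2' = -6x_1 - 5x_2.
A = [[0,1],[-6,-5]]; det(A-λI) = λ^2 + 5λ + 6.
Eigenvalues λ = -3, -2 with eigenvectors (1,-3), (1,-2).

y(t) = C_1e^(-3t) + C_2e^(-2t)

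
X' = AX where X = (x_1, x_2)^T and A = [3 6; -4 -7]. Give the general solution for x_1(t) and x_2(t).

Coefficient matrix A = [[3, 6], [-4, -7]].
Characteristic polynomial det(A - λI) = λ^2 + 4λ + 3 = 0.
Eigenvalues λ = -3, -1.
For λ=-3: (A-λI) row 1 is [6, 6], so an eigenvector is (1, -1).
For λ=-1: (A-λI) row 1 is [4, 6], so an eigenvector is (3, -2).
General solution: c_1e^(-3t)(1,-1) + c_2e^(-t)(3,-2).

x_1(t) = c_1e^(-3t) + 3c_2e^(-t), x_2(t) = -c_1e^(-3t) - 2c_2e^(-t)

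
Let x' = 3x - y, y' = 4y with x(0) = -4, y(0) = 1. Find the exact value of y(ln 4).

256

A = [[3,-1],[0,4]]; eigenvalues λ = 4, 3.
Eigenvectors: (-1,1) for λ=4, (1,0) for λ=3.
From the initial condition, c_1 = 1, c_2 = -3.
y(ln 4) = (1)(4^4)(1) + (-3)(4^3)(0) = 256.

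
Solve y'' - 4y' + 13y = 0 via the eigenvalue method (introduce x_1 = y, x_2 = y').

y(t) = C_1e^(2t)cos(3t) + C_2e^(2t)sin(3t)

Let x_1 = y, x_2 = y'. Then x_1' = x_2 and x_2' = -13x_1 + 4x_2.
A = [[0,1],[-13,4]]; det(A-λI) = λ^2 - 4λ + 13.
Eigenvalues λ = 2 ± 3i.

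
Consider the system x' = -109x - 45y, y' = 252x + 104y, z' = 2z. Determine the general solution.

x(t) = 3c_1e^(-4t) - 5c_3e^(-t), y(t) = -7c_1e^(-4t) + 12c_3e^(-t), z(t) = c_2e^(2t)

Coefficient matrix A = [[-109, -45, 0], [252, 104, 0], [0, 0, 2]].
det(A - λI) = 0 gives eigenvalues λ = -4, 2, -1.
For λ=-4: eigenvector (3,-7,0).
For λ=2: eigenvector (0,0,1).
For λ=-1: eigenvector (-5,12,0).
General solution: c_1e^(-4t)(3,-7,0) + c_2e^(2t)(0,0,1) + c_3e^(-t)(-5,12,0).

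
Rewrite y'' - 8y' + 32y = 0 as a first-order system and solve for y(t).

y(t) = C_1e^(4t)cos(4t) + C_2e^(4t)sin(4t)

Let x_1 = y, x_2 = y'. Then x_1' = x_2 and x_2' = -32x_1 + 8x_2.
A = [[0,1],[-32,8]]; det(A-λI) = λ^2 - 8λ + 32.
Eigenvalues λ = 4 ± 4i.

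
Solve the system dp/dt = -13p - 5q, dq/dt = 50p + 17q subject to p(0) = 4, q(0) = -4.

Coefficient matrix A = [[-13, -5], [50, 17]].
Characteristic polynomial det(A - λI) = λ^2 - 4λ + 29 = 0.
Eigenvalues λ = 2 ± 5i (complex conjugate pair).
For λ=2+5i: an eigenvector is (0,1) - i(-1,3) = (0 + i, 1 - 3i).
A real fundamental pair from Re and Im of e^((2+5i)t)v: X_1 = e^(2t)(cos(5t)·(0,1) + sin(5t)·(-1,3)), X_2 = e^(2t)(sin(5t)·(0,1) - cos(5t)·(-1,3)).
General solution: c_1X_1 + c_2X_2.
Applying p(0)=4, q(0)=-4 gives c_1=8, c_2=4.

p(t) = -8e^(2t)sin(5t) + 4e^(2t)cos(5t), q(t) = 28e^(2t)sin(5t) - 4e^(2t)cos(5t)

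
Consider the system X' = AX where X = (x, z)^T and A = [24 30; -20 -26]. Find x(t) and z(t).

x(t) = K_1e^(-6t) + 3K_2e^(4t), z(t) = -K_1e^(-6t) - 2K_2e^(4t)

Coefficient matrix A = [[24, 30], [-20, -26]].
Characteristic polynomial det(A - λI) = λ^2 + 2λ - 24 = 0.
Eigenvalues λ = -6, 4.
For λ=-6: (A-λI) row 1 is [30, 30], so an eigenvector is (1, -1).
For λ=4: (A-λI) row 1 is [20, 30], so an eigenvector is (3, -2).
General solution: K_1e^(-6t)(1,-1) + K_2e^(4t)(3,-2).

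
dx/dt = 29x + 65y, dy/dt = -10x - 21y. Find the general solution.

Coefficient matrix A = [[29, 65], [-10, -21]].
Characteristic polynomial det(A - λI) = λ^2 - 8λ + 41 = 0.
Eigenvalues λ = 4 ± 5i (complex conjugate pair).
For λ=4+5i: an eigenvector is (-2,1) - i(3,-1) = (-2 - 3i, 1 + i).
A real fundamental pair from Re and Im of e^((4+5i)t)v: X_1 = e^(4t)(cos(5t)·(-2,1) + sin(5t)·(3,-1)), X_2 = e^(4t)(sin(5t)·(-2,1) - cos(5t)·(3,-1)).
General solution: C_1X_1 + C_2X_2.

x(t) = 3C_1e^(4t)sin(5t) - 2C_1e^(4t)cos(5t) - 2C_2e^(4t)sin(5t) - 3C_2e^(4t)cos(5t), y(t) = -C_1e^(4t)sin(5t) + C_1e^(4t)cos(5t) + C_2e^(4t)sin(5t) + C_2e^(4t)cos(5t)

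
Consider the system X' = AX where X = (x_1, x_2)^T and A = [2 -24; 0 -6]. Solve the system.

Coefficient matrix A = [[2, -24], [0, -6]].
Characteristic polynomial det(A - λI) = λ^2 + 4λ - 12 = 0.
Eigenvalues λ = -6, 2.
For λ=-6: (A-λI) row 1 is [8, -24], so an eigenvector is (3, 1).
For λ=2: (A-λI) row 1 is [0, -24], so an eigenvector is (-1, 0).
General solution: C_1e^(-6t)(3,1) + C_2e^(2t)(-1,0).

x_1(t) = 3C_1e^(-6t) - C_2e^(2t), x_2(t) = C_1e^(-6t)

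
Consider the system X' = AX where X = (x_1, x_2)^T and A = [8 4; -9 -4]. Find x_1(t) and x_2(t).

x_1(t) = -2c_1e^(2t) - 2c_2te^(2t) - c_2e^(2t), x_2(t) = 3c_1e^(2t) + 3c_2te^(2t) + c_2e^(2t)

Coefficient matrix A = [[8, 4], [-9, -4]].
Characteristic polynomial det(A - λI) = λ^2 - 4λ + 4 = 0.
Single eigenvalue λ = 2 with algebraic multiplicity 2.
Eigenvector v = (-2,3); generalized eigenvector w with (A-λI)w=v is (-1,1).
General solution: e^(2t)[c_1·v + c_2·(t·v + w)].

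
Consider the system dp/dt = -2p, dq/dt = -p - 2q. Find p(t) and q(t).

Coefficient matrix A = [[-2, 0], [-1, -2]].
Characteristic polynomial det(A - λI) = λ^2 + 4λ + 4 = 0.
Single eigenvalue λ = -2 with algebraic multiplicity 2.
Eigenvector v = (0,1); generalized eigenvector w with (A-λI)w=v is (-1,2).
General solution: e^(-2t)[c_1·v + c_2·(t·v + w)].

p(t) = -c_2e^(-2t), q(t) = c_1e^(-2t) + c_2te^(-2t) + 2c_2e^(-2t)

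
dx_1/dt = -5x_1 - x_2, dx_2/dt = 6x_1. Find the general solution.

Coefficient matrix A = [[-5, -1], [6, 0]].
Characteristic polynomial det(A - λI) = λ^2 + 5λ + 6 = 0.
Eigenvalues λ = -3, -2.
For λ=-3: (A-λI) row 1 is [-2, -1], so an eigenvector is (1, -2).
For λ=-2: (A-λI) row 1 is [-3, -1], so an eigenvector is (1, -3).
General solution: c_1e^(-3t)(1,-2) + c_2e^(-2t)(1,-3).

x_1(t) = c_1e^(-3t) + c_2e^(-2t), x_2(t) = -2c_1e^(-3t) - 3c_2e^(-2t)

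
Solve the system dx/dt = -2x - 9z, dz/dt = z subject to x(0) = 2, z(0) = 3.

Coefficient matrix A = [[-2, -9], [0, 1]].
Characteristic polynomial det(A - λI) = λ^2 + λ - 2 = 0.
Eigenvalues λ = 1, -2.
For λ=1: (A-λI) row 1 is [-3, -9], so an eigenvector is (3, -1).
For λ=-2: (A-λI) row 1 is [0, -9], so an eigenvector is (-1, 0).
General solution: K_1e^(t)(3,-1) + K_2e^(-2t)(-1,0).
Applying x(0)=2, z(0)=3 gives K_1=-3, K_2=-11.

x(t) = -9e^(t) + 11e^(-2t), z(t) = 3e^(t)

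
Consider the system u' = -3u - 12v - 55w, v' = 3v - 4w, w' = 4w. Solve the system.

Coefficient matrix A = [[-3, -12, -55], [0, 3, -4], [0, 0, 4]].
det(A - λI) = 0 gives eigenvalues λ = 4, 3, -3.
For λ=4: eigenvector (-1,-4,1).
For λ=3: eigenvector (-2,1,0).
For λ=-3: eigenvector (1,0,0).
General solution: C_1e^(4t)(-1,-4,1) + C_2e^(3t)(-2,1,0) + C_3e^(-3t)(1,0,0).

u(t) = -C_1e^(4t) - 2C_2e^(3t) + C_3e^(-3t), v(t) = -4C_1e^(4t) + C_2e^(3t), w(t) = C_1e^(4t)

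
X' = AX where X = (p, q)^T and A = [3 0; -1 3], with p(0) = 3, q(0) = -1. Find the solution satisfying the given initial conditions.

p(t) = 3e^(3t), q(t) = -3te^(3t) - e^(3t)

Coefficient matrix A = [[3, 0], [-1, 3]].
Characteristic polynomial det(A - λI) = λ^2 - 6λ + 9 = 0.
Single eigenvalue λ = 3 with algebraic multiplicity 2.
Eigenvector v = (0,1); generalized eigenvector w with (A-λI)w=v is (-1,1).
General solution: e^(3t)[K_1·v + K_2·(t·v + w)].
Applying p(0)=3, q(0)=-1 gives K_1=2, K_2=-3.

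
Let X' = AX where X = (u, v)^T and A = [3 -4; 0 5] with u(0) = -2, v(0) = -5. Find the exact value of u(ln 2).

A = [[3,-4],[0,5]]; eigenvalues λ = 5, 3.
Eigenvectors: (-2,1) for λ=5, (1,0) for λ=3.
From the initial condition, c_1 = -5, c_2 = -12.
u(ln 2) = (-5)(2^5)(-2) + (-12)(2^3)(1) = 224.

224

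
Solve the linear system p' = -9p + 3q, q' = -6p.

p(t) = C_1e^(-6t) - C_2e^(-3t), q(t) = C_1e^(-6t) - 2C_2e^(-3t)

Coefficient matrix A = [[-9, 3], [-6, 0]].
Characteristic polynomial det(A - λI) = λ^2 + 9λ + 18 = 0.
Eigenvalues λ = -6, -3.
For λ=-6: (A-λI) row 1 is [-3, 3], so an eigenvector is (1, 1).
For λ=-3: (A-λI) row 1 is [-6, 3], so an eigenvector is (-1, -2).
General solution: C_1e^(-6t)(1,1) + C_2e^(-3t)(-1,-2).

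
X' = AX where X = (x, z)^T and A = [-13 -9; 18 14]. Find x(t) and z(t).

Coefficient matrix A = [[-13, -9], [18, 14]].
Characteristic polynomial det(A - λI) = λ^2 - λ - 20 = 0.
Eigenvalues λ = -4, 5.
For λ=-4: (A-λI) row 1 is [-9, -9], so an eigenvector is (1, -1).
For λ=5: (A-λI) row 1 is [-18, -9], so an eigenvector is (1, -2).
General solution: C_1e^(-4t)(1,-1) + C_2e^(5t)(1,-2).

x(t) = C_1e^(-4t) + C_2e^(5t), z(t) = -C_1e^(-4t) - 2C_2e^(5t)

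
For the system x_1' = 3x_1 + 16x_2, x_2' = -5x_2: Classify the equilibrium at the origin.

saddle

A = [[3,16],[0,-5]]; det(A-λI) = λ^2 + 2λ - 15.
λ = 3, -5: opposite signs.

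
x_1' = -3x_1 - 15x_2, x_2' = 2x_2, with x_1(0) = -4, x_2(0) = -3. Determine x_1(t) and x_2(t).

x_1(t) = 9e^(2t) - 13e^(-3t), x_2(t) = -3e^(2t)

Coefficient matrix A = [[-3, -15], [0, 2]].
Characteristic polynomial det(A - λI) = λ^2 + λ - 6 = 0.
Eigenvalues λ = 2, -3.
For λ=2: (A-λI) row 1 is [-5, -15], so an eigenvector is (3, -1).
For λ=-3: (A-λI) row 1 is [0, -15], so an eigenvector is (-1, 0).
General solution: K_1e^(2t)(3,-1) + K_2e^(-3t)(-1,0).
Applying x_1(0)=-4, x_2(0)=-3 gives K_1=3, K_2=13.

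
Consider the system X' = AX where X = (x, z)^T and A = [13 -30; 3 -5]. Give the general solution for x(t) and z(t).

Coefficient matrix A = [[13, -30], [3, -5]].
Characteristic polynomial det(A - λI) = λ^2 - 8λ + 25 = 0.
Eigenvalues λ = 4 ± 3i (complex conjugate pair).
For λ=4+3i: an eigenvector is (1,0) - i(3,1) = (1 - 3i, 0 - i).
A real fundamental pair from Re and Im of e^((4+3i)t)v: X_1 = e^(4t)(cos(3t)·(1,0) + sin(3t)·(3,1)), X_2 = e^(4t)(sin(3t)·(1,0) - cos(3t)·(3,1)).
General solution: K_1X_1 + K_2X_2.

x(t) = 3K_1e^(4t)sin(3t) + K_1e^(4t)cos(3t) + K_2e^(4t)sin(3t) - 3K_2e^(4t)cos(3t), z(t) = K_1e^(4t)sin(3t) - K_2e^(4t)cos(3t)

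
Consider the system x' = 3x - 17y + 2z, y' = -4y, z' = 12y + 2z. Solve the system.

x(t) = 3c_1e^(-4t) + c_2e^(3t) - 2c_3e^(2t), y(t) = c_1e^(-4t), z(t) = -2c_1e^(-4t) + c_3e^(2t)

Coefficient matrix A = [[3, -17, 2], [0, -4, 0], [0, 12, 2]].
det(A - λI) = 0 gives eigenvalues λ = -4, 3, 2.
For λ=-4: eigenvector (3,1,-2).
For λ=3: eigenvector (1,0,0).
For λ=2: eigenvector (-2,0,1).
General solution: c_1e^(-4t)(3,1,-2) + c_2e^(3t)(1,0,0) + c_3e^(2t)(-2,0,1).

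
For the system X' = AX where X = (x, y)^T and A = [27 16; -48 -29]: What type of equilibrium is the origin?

A = [[27,16],[-48,-29]]; det(A-λI) = λ^2 + 2λ - 15.
λ = 3, -5: opposite signs.

saddle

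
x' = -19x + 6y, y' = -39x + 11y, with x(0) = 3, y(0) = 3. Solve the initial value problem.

Coefficient matrix A = [[-19, 6], [-39, 11]].
Characteristic polynomial det(A - λI) = λ^2 + 8λ + 25 = 0.
Eigenvalues λ = -4 ± 3i (complex conjugate pair).
For λ=-4+3i: an eigenvector is (-1,-3) - i(-1,-2) = (-1 + i, -3 + 2i).
A real fundamental pair from Re and Im of e^((-4+3i)t)v: X_1 = e^(-4t)(cos(3t)·(-1,-3) + sin(3t)·(-1,-2)), X_2 = e^(-4t)(sin(3t)·(-1,-3) - cos(3t)·(-1,-2)).
General solution: K_1X_1 + K_2X_2.
Applying x(0)=3, y(0)=3 gives K_1=3, K_2=6.

x(t) = -9e^(-4t)sin(3t) + 3e^(-4t)cos(3t), y(t) = -24e^(-4t)sin(3t) + 3e^(-4t)cos(3t)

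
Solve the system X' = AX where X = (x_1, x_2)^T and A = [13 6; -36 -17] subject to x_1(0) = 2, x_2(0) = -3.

Coefficient matrix A = [[13, 6], [-36, -17]].
Characteristic polynomial det(A - λI) = λ^2 + 4λ - 5 = 0.
Eigenvalues λ = -5, 1.
For λ=-5: (A-λI) row 1 is [18, 6], so an eigenvector is (1, -3).
For λ=1: (A-λI) row 1 is [12, 6], so an eigenvector is (-1, 2).
General solution: K_1e^(-5t)(1,-3) + K_2e^(t)(-1,2).
Applying x_1(0)=2, x_2(0)=-3 gives K_1=-1, K_2=-3.

x_1(t) = 3e^(t) - e^(-5t), x_2(t) = -6e^(t) + 3e^(-5t)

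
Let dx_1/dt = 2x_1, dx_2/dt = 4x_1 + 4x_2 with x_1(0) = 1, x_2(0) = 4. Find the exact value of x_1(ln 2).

A = [[2,0],[4,4]]; eigenvalues λ = 2, 4.
Eigenvectors: (-1,2) for λ=2, (0,1) for λ=4.
From the initial condition, c_1 = -1, c_2 = 6.
x_1(ln 2) = (-1)(2^2)(-1) + (6)(2^4)(0) = 4.

4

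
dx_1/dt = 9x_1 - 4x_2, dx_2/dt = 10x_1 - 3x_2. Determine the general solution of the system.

x_1(t) = -c_1e^(3t)sin(2t) + c_1e^(3t)cos(2t) + c_2e^(3t)sin(2t) + c_2e^(3t)cos(2t), x_2(t) = -c_1e^(3t)sin(2t) + 2c_1e^(3t)cos(2t) + 2c_2e^(3t)sin(2t) + c_2e^(3t)cos(2t)

Coefficient matrix A = [[9, -4], [10, -3]].
Characteristic polynomial det(A - λI) = λ^2 - 6λ + 13 = 0.
Eigenvalues λ = 3 ± 2i (complex conjugate pair).
For λ=3+2i: an eigenvector is (1,2) - i(-1,-1) = (1 + i, 2 + i).
A real fundamental pair from Re and Im of e^((3+2i)t)v: X_1 = e^(3t)(cos(2t)·(1,2) + sin(2t)·(-1,-1)), X_2 = e^(3t)(sin(2t)·(1,2) - cos(2t)·(-1,-1)).
General solution: c_1X_1 + c_2X_2.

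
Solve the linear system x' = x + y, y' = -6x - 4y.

x(t) = C_1e^(-t) - C_2e^(-2t), y(t) = -2C_1e^(-t) + 3C_2e^(-2t)

Coefficient matrix A = [[1, 1], [-6, -4]].
Characteristic polynomial det(A - λI) = λ^2 + 3λ + 2 = 0.
Eigenvalues λ = -1, -2.
For λ=-1: (A-λI) row 1 is [2, 1], so an eigenvector is (1, -2).
For λ=-2: (A-λI) row 1 is [3, 1], so an eigenvector is (-1, 3).
General solution: C_1e^(-t)(1,-2) + C_2e^(-2t)(-1,3).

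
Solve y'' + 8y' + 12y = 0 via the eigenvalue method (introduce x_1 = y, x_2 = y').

Let x_1 = y, x_2 = y'. Then x_1' = x_2 and x_2' = -12x_1 - 8x_2.
A = [[0,1],[-12,-8]]; det(A-λI) = λ^2 + 8λ + 12.
Eigenvalues λ = -6, -2 with eigenvectors (1,-6), (1,-2).

y(t) = c_1e^(-6t) + c_2e^(-2t)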